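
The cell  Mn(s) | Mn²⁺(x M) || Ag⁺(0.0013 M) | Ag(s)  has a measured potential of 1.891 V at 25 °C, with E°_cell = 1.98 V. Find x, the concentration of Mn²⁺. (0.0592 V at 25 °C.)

0.0017 M

From the Nernst equation, log Q = n(E° − E)/0.0592 = 2(1.98 − 1.891)/0.0592 = 3.007, so Q = 1020.
With Q = [Mn²⁺]/[Ag⁺]^2 and the known concentrations, [Mn²⁺] in the numerator gives [Mn²⁺] = 0.0017 M.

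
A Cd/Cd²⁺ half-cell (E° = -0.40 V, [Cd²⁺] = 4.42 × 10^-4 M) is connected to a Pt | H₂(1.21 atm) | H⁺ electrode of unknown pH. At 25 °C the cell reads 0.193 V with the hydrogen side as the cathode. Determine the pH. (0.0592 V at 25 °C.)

E°_cell = 0.40 V and n = 2.
log Q = n(E° − E)/0.0592 = 2×(0.40 − 0.193)/0.0592 = 6.993.
With Q = [Cd²⁺]·P(H₂) / [H⁺]^2, solving for [H⁺] gives log[H⁺] = -5.133, so pH = 5.13.

pH = 5.13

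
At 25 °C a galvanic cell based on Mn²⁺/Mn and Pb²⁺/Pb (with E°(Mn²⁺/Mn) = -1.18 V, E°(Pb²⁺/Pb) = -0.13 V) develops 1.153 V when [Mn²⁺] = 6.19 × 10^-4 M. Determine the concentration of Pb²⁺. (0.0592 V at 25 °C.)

1.9 M

From the Nernst equation, log Q = n(E° − E)/0.0592 = 2(1.05 − 1.153)/0.0592 = -3.480, so Q = 3.31 × 10^-4.
With Q = [Mn²⁺]/[Pb²⁺] and the known concentrations, [Pb²⁺] in the denominator gives [Pb²⁺] = 1.9 M.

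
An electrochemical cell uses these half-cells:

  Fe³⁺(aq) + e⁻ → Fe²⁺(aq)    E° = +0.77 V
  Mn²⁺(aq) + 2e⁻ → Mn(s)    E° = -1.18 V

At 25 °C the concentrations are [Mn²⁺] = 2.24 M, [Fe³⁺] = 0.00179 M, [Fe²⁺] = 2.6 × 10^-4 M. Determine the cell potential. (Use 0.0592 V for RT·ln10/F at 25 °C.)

1.99 V

The Fe³⁺/Fe²⁺ couple has the higher reduction potential and acts as the cathode, so E°_cell = +0.77 − (-1.18) = 1.95 V.
Balancing electrons gives n = 2; the reaction quotient is Q = [Mn²⁺]·[Fe²⁺]^2/[Fe³⁺]^2 = 0.0473.
At 25 °C, E = E° − (0.0592/n) log Q = 1.95 − (0.0592/2)(-1.326) = 1.950 + 0.039 = 1.989 V.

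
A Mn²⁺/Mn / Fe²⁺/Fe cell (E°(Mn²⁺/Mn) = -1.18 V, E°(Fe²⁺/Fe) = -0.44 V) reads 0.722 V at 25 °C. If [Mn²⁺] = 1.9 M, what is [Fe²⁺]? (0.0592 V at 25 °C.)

From the Nernst equation, log Q = n(E° − E)/0.0592 = 2(0.74 − 0.722)/0.0592 = 0.608, so Q = 4.06.
With Q = [Mn²⁺]/[Fe²⁺] and the known concentrations, [Fe²⁺] in the denominator gives [Fe²⁺] = 0.47 M.

0.47 M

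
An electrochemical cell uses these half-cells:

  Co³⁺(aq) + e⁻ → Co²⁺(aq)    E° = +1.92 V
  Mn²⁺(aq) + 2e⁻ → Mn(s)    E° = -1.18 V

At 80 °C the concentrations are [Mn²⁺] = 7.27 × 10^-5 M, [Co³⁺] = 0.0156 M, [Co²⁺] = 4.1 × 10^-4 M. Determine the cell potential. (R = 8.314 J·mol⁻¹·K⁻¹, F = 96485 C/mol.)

3.36 V

The Co³⁺/Co²⁺ couple has the higher reduction potential and acts as the cathode, so E°_cell = +1.92 − (-1.18) = 3.10 V.
Balancing electrons gives n = 2; the reaction quotient is Q = [Mn²⁺]·[Co²⁺]^2/[Co³⁺]^2 = 5.02 × 10^-8.
E = E° − (RT/nF) ln Q = 3.10 − (8.314×353)/(2×96485) × (-16.807) = 3.100 + 0.256 = 3.356 V.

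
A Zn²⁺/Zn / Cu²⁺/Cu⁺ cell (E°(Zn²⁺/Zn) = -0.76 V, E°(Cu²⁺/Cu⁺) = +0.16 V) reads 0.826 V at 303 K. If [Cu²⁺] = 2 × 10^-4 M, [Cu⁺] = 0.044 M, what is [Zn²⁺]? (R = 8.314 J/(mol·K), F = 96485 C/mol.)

From the Nernst equation, ln Q = nF(E° − E)/RT = 2×96485×(0.92 − 0.826)/(8.314×303) = 7.201, so Q = 1340.
With Q = [Zn²⁺]·[Cu⁺]^2/[Cu²⁺]^2 and the known concentrations, [Zn²⁺] in the numerator gives [Zn²⁺] = 0.028 M.

0.028 M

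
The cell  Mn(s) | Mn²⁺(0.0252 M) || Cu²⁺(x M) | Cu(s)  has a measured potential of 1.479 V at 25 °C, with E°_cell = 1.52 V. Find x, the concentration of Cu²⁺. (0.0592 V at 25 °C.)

0.001 M

From the Nernst equation, log Q = n(E° − E)/0.0592 = 2(1.52 − 1.479)/0.0592 = 1.385, so Q = 24.3.
With Q = [Mn²⁺]/[Cu²⁺] and the known concentrations, [Cu²⁺] in the denominator gives [Cu²⁺] = 0.001 M.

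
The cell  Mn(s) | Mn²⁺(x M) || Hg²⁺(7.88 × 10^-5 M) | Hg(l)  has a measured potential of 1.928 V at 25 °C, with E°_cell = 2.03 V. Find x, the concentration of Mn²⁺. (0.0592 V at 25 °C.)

From the Nernst equation, log Q = n(E° − E)/0.0592 = 2(2.03 − 1.928)/0.0592 = 3.446, so Q = 2790.
With Q = [Mn²⁺]/[Hg²⁺] and the known concentrations, [Mn²⁺] in the numerator gives [Mn²⁺] = 0.22 M.

0.22 M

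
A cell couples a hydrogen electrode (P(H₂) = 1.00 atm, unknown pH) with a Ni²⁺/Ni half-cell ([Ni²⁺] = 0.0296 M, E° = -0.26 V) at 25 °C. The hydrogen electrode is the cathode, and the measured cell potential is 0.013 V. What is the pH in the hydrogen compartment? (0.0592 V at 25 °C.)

pH = 4.94

E°_cell = 0.26 V and n = 2.
log Q = n(E° − E)/0.0592 = 2×(0.26 − 0.013)/0.0592 = 8.345.
With Q = [Ni²⁺]·P(H₂) / [H⁺]^2, solving for [H⁺] gives log[H⁺] = -4.937, so pH = 4.94.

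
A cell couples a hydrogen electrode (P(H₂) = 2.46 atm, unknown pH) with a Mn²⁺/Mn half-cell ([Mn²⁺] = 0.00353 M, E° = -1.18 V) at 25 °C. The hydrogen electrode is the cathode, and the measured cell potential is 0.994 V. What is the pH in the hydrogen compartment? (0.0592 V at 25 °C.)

pH = 4.17

E°_cell = 1.18 V and n = 2.
log Q = n(E° − E)/0.0592 = 2×(1.18 − 0.994)/0.0592 = 6.284.
With Q = [Mn²⁺]·P(H₂) / [H⁺]^2, solving for [H⁺] gives log[H⁺] = -4.173, so pH = 4.17.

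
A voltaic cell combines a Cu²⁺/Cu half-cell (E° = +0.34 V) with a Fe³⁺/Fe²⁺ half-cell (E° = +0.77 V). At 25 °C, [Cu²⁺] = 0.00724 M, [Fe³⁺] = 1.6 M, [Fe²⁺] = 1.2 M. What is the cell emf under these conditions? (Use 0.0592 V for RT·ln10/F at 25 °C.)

The Fe³⁺/Fe²⁺ couple has the higher reduction potential and acts as the cathode, so E°_cell = +0.77 − (+0.34) = 0.43 V.
Balancing electrons gives n = 2; the reaction quotient is Q = [Cu²⁺]·[Fe²⁺]^2/[Fe³⁺]^2 = 0.00407.
At 25 °C, E = E° − (0.0592/n) log Q = 0.43 − (0.0592/2)(-2.390) = 0.430 + 0.071 = 0.501 V.

0.501 V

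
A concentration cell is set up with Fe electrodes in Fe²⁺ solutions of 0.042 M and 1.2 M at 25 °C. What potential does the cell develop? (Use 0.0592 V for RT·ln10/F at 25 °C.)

0.043 V

Both half-cells are Fe²⁺/Fe, so E°_cell = 0. The concentrated side is the cathode; the cell reaction moves Fe²⁺ from high to low concentration with n = 2.
Q = [Fe²⁺]_dilute/[Fe²⁺]_conc = 0.042/1.2 = 0.0350.
E = 0 − (0.0592/2) log Q = −(0.0592/2)(-1.456) = 0.0431 V.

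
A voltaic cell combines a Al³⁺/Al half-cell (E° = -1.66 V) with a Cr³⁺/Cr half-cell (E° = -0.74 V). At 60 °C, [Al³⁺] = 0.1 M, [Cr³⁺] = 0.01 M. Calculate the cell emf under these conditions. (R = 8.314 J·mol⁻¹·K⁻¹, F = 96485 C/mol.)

0.898 V

The Cr³⁺/Cr couple has the higher reduction potential and acts as the cathode, so E°_cell = -0.74 − (-1.66) = 0.92 V.
Balancing electrons gives n = 3; the reaction quotient is Q = [Al³⁺]/[Cr³⁺] = 10.0.
E = E° − (RT/nF) ln Q = 0.92 − (8.314×333)/(3×96485) × (2.303) = 0.920 − 0.022 = 0.898 V.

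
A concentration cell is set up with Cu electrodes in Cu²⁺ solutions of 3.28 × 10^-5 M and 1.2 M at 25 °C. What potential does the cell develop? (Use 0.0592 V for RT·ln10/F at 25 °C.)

0.14 V

Both half-cells are Cu²⁺/Cu, so E°_cell = 0. The concentrated side is the cathode; the cell reaction moves Cu²⁺ from high to low concentration with n = 2.
Q = [Cu²⁺]_dilute/[Cu²⁺]_conc = 3.28 × 10^-5/1.2 = 2.73 × 10^-5.
E = 0 − (0.0592/2) log Q = −(0.0592/2)(-4.563) = 0.1351 V.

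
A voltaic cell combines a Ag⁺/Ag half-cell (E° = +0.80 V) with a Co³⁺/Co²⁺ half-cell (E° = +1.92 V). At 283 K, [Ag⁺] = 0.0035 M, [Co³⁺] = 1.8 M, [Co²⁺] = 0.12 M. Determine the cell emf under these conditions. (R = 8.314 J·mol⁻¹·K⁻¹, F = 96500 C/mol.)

The Co³⁺/Co²⁺ couple has the higher reduction potential and acts as the cathode, so E°_cell = +1.92 − (+0.80) = 1.12 V.
Balancing electrons gives n = 1; the reaction quotient is Q = [Ag⁺]·[Co²⁺]/[Co³⁺] = 2.33 × 10^-4.
E = E° − (RT/nF) ln Q = 1.12 − (8.314×283)/(1×96500) × (-8.363) = 1.120 + 0.204 = 1.324 V.

1.32 V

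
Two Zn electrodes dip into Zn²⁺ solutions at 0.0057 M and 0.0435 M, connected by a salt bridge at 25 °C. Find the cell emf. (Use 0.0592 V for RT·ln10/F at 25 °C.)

Both half-cells are Zn²⁺/Zn, so E°_cell = 0. The concentrated side is the cathode; the cell reaction moves Zn²⁺ from high to low concentration with n = 2.
Q = [Zn²⁺]_dilute/[Zn²⁺]_conc = 0.0057/0.0435 = 0.131.
E = 0 − (0.0592/2) log Q = −(0.0592/2)(-0.883) = 0.0261 V.

0.026 V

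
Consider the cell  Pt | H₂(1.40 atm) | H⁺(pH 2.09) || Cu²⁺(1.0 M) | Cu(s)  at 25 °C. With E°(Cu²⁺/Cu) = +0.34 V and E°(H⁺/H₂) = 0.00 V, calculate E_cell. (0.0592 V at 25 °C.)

0.47 V

The Cu²⁺/Cu couple is the cathode, so E°_cell = 0.34 V; n = 2.
[H⁺] = 10^(−2.09) = 0.0081 M, and Q = [H⁺]^2 / ([Cu²⁺]·P(H₂)) = 4.72 × 10^-5.
E = E° − (0.0592/2) log Q = 0.34 − (0.0592/2)(-4.326) = 0.468 V.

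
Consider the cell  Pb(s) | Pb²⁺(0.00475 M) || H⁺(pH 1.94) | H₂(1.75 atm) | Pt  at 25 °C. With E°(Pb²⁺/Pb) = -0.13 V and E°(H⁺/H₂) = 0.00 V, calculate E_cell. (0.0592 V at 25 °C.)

The hydrogen couple is the cathode, so E°_cell = 0.13 V; n = 2.
[H⁺] = 10^(−1.94) = 0.011 M, and Q = [Pb²⁺]·P(H₂) / [H⁺]^2 = 63.1.
E = E° − (0.0592/2) log Q = 0.13 − (0.0592/2)(1.800) = 0.077 V.

0.077 V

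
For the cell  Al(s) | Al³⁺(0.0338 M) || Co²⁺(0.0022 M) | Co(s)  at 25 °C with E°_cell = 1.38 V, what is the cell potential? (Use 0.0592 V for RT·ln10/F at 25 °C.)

1.33 V

Balancing electrons gives n = 6; the reaction quotient is Q = [Al³⁺]^2/[Co²⁺]^3 = 1.07 × 10^5.
At 25 °C, E = E° − (0.0592/n) log Q = 1.38 − (0.0592/6)(5.031) = 1.380 − 0.050 = 1.330 V.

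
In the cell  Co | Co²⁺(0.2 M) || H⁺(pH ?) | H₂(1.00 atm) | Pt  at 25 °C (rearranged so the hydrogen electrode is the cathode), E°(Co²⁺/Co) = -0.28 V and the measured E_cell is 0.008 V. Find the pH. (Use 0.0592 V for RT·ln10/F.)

pH = 4.94

E°_cell = 0.28 V and n = 2.
log Q = n(E° − E)/0.0592 = 2×(0.28 − 0.008)/0.0592 = 9.189.
With Q = [Co²⁺]·P(H₂) / [H⁺]^2, solving for [H⁺] gives log[H⁺] = -4.944, so pH = 4.94.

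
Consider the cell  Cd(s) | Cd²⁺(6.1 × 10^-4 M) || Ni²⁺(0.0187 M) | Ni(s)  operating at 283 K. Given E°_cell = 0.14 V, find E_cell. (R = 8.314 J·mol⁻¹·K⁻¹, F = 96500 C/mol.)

0.182 V

Balancing electrons gives n = 2; the reaction quotient is Q = [Cd²⁺]/[Ni²⁺] = 0.0326.
E = E° − (RT/nF) ln Q = 0.14 − (8.314×283)/(2×96500) × (-3.423) = 0.140 + 0.042 = 0.182 V.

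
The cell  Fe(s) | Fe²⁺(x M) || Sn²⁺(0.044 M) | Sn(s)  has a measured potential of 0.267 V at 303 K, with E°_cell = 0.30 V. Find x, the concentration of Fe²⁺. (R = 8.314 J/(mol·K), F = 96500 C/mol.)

From the Nernst equation, ln Q = nF(E° − E)/RT = 2×96500×(0.30 − 0.267)/(8.314×303) = 2.528, so Q = 12.5.
With Q = [Fe²⁺]/[Sn²⁺] and the known concentrations, [Fe²⁺] in the numerator gives [Fe²⁺] = 0.55 M.

0.55 M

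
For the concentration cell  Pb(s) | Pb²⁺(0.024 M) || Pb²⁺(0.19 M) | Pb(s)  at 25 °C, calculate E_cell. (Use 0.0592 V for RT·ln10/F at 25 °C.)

0.027 V

Both half-cells are Pb²⁺/Pb, so E°_cell = 0. The concentrated side is the cathode; the cell reaction moves Pb²⁺ from high to low concentration with n = 2.
Q = [Pb²⁺]_dilute/[Pb²⁺]_conc = 0.024/0.19 = 0.126.
E = 0 − (0.0592/2) log Q = −(0.0592/2)(-0.899) = 0.0266 V.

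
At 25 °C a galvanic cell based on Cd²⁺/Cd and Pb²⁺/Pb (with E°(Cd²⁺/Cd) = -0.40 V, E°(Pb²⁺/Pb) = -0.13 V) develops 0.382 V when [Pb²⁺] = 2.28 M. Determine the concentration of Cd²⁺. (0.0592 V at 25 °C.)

3.8 × 10^-4 M

From the Nernst equation, log Q = n(E° − E)/0.0592 = 2(0.27 − 0.382)/0.0592 = -3.784, so Q = 1.65 × 10^-4.
With Q = [Cd²⁺]/[Pb²⁺] and the known concentrations, [Cd²⁺] in the numerator gives [Cd²⁺] = 3.8 × 10^-4 M.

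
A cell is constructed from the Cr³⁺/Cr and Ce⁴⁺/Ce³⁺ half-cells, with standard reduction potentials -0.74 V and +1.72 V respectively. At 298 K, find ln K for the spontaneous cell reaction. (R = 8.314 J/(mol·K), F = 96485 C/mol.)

E°_cell = +1.72 − (-0.74) = 2.46 V, with n = 3 electrons transferred.
At equilibrium E = 0, so the Nernst equation gives ln K = nFE°/RT = (3)(96485)(2.46)/((8.314)(298)) = 287.40.

ln K = 287.4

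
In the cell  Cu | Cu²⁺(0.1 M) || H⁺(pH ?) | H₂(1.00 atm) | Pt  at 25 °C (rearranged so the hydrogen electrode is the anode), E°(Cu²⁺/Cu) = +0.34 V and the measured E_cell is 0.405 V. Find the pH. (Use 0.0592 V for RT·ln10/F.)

E°_cell = 0.34 V and n = 2.
log Q = n(E° − E)/0.0592 = 2×(0.34 − 0.405)/0.0592 = -2.196.
With Q = [H⁺]^2 / ([Cu²⁺]·P(H₂)), solving for [H⁺] gives log[H⁺] = -1.598, so pH = 1.60.

pH = 1.60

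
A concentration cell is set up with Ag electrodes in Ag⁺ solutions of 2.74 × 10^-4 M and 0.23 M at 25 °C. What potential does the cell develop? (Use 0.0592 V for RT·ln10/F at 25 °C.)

Both half-cells are Ag⁺/Ag, so E°_cell = 0. The concentrated side is the cathode; the cell reaction moves Ag⁺ from high to low concentration with n = 1.
Q = [Ag⁺]_dilute/[Ag⁺]_conc = 2.74 × 10^-4/0.23 = 0.00119.
E = 0 − (0.0592/1) log Q = −(0.0592/1)(-2.924) = 0.1731 V.

0.17 V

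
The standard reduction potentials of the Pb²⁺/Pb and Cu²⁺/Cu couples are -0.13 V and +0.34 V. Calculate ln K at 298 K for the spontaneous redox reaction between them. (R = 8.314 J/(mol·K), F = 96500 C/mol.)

ln K = 36.6

E°_cell = +0.34 − (-0.13) = 0.47 V, with n = 2 electrons transferred.
At equilibrium E = 0, so the Nernst equation gives ln K = nFE°/RT = (2)(96500)(0.47)/((8.314)(298)) = 36.61.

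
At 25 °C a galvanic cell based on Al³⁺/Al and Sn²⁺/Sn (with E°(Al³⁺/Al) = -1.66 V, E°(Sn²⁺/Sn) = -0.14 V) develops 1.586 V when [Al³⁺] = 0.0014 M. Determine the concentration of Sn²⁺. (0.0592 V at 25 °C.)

From the Nernst equation, log Q = n(E° − E)/0.0592 = 6(1.52 − 1.586)/0.0592 = -6.689, so Q = 2.05 × 10^-7.
With Q = [Al³⁺]^2/[Sn²⁺]^3 and the known concentrations, [Sn²⁺]^3 in the denominator gives [Sn²⁺] = 2.1 M.

2.1 M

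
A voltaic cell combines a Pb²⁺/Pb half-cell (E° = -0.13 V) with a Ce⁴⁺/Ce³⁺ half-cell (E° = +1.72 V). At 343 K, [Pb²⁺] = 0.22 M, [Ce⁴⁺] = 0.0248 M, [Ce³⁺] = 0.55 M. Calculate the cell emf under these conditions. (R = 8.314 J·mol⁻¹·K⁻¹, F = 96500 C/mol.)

1.78 V

The Ce⁴⁺/Ce³⁺ couple has the higher reduction potential and acts as the cathode, so E°_cell = +1.72 − (-0.13) = 1.85 V.
Balancing electrons gives n = 2; the reaction quotient is Q = [Pb²⁺]·[Ce³⁺]^2/[Ce⁴⁺]^2 = 108.
E = E° − (RT/nF) ln Q = 1.85 − (8.314×343)/(2×96500) × (4.684) = 1.850 − 0.069 = 1.781 V.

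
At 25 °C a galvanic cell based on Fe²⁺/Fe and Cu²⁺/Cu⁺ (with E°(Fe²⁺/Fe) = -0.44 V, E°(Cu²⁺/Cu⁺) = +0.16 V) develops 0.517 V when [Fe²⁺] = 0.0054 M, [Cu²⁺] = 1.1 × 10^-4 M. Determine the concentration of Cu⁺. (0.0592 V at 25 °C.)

0.038 M

From the Nernst equation, log Q = n(E° − E)/0.0592 = 2(0.60 − 0.517)/0.0592 = 2.804, so Q = 637.
With Q = [Fe²⁺]·[Cu⁺]^2/[Cu²⁺]^2 and the known concentrations, [Cu⁺]^2 in the numerator gives [Cu⁺] = 0.038 M.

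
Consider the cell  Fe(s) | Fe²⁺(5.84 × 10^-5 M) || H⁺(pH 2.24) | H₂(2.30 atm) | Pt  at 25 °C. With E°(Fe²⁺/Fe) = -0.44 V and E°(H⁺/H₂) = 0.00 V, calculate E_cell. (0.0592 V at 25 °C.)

0.42 V

The hydrogen couple is the cathode, so E°_cell = 0.44 V; n = 2.
[H⁺] = 10^(−2.24) = 0.0058 M, and Q = [Fe²⁺]·P(H₂) / [H⁺]^2 = 4.06.
E = E° − (0.0592/2) log Q = 0.44 − (0.0592/2)(0.608) = 0.422 V.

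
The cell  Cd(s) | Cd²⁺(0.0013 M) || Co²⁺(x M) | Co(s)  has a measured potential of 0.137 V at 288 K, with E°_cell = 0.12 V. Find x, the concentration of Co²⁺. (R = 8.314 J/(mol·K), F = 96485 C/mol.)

0.0051 M

From the Nernst equation, ln Q = nF(E° − E)/RT = 2×96485×(0.12 − 0.137)/(8.314×288) = -1.370, so Q = 0.254.
With Q = [Cd²⁺]/[Co²⁺] and the known concentrations, [Co²⁺] in the denominator gives [Co²⁺] = 0.0051 M.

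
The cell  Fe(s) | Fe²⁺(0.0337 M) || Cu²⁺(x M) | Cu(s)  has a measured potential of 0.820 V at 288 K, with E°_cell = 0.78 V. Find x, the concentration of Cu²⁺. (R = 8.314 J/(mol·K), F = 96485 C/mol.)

0.85 M

From the Nernst equation, ln Q = nF(E° − E)/RT = 2×96485×(0.78 − 0.820)/(8.314×288) = -3.224, so Q = 0.0398.
With Q = [Fe²⁺]/[Cu²⁺] and the known concentrations, [Cu²⁺] in the denominator gives [Cu²⁺] = 0.85 M.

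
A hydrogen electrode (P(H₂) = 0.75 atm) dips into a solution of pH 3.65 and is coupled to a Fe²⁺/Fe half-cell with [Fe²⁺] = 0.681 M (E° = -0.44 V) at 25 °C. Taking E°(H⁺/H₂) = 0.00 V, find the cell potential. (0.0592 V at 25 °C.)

0.23 V

The hydrogen couple is the cathode, so E°_cell = 0.44 V; n = 2.
[H⁺] = 10^(−3.65) = 2.2 × 10^-4 M, and Q = [Fe²⁺]·P(H₂) / [H⁺]^2 = 1.02 × 10^7.
E = E° − (0.0592/2) log Q = 0.44 − (0.0592/2)(7.008) = 0.233 V.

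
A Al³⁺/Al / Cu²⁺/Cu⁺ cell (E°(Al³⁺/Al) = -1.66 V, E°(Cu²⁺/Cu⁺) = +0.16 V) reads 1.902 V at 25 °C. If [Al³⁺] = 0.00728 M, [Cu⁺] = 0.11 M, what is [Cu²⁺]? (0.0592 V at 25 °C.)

From the Nernst equation, log Q = n(E° − E)/0.0592 = 3(1.82 − 1.902)/0.0592 = -4.155, so Q = 6.99 × 10^-5.
With Q = [Al³⁺]·[Cu⁺]^3/[Cu²⁺]^3 and the known concentrations, [Cu²⁺]^3 in the denominator gives [Cu²⁺] = 0.52 M.

0.52 M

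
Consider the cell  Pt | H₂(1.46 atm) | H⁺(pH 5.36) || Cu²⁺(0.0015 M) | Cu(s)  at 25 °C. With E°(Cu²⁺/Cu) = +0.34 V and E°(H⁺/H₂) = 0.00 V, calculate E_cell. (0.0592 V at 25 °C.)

The Cu²⁺/Cu couple is the cathode, so E°_cell = 0.34 V; n = 2.
[H⁺] = 10^(−5.36) = 4.4 × 10^-6 M, and Q = [H⁺]^2 / ([Cu²⁺]·P(H₂)) = 8.7 × 10^-9.
E = E° − (0.0592/2) log Q = 0.34 − (0.0592/2)(-8.060) = 0.579 V.

0.58 V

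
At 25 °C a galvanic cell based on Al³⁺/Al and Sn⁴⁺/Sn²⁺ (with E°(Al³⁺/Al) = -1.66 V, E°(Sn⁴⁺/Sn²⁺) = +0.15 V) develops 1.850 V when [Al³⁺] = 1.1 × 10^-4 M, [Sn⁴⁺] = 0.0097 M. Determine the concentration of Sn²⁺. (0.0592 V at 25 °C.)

0.19 M

From the Nernst equation, log Q = n(E° − E)/0.0592 = 6(1.81 − 1.850)/0.0592 = -4.054, so Q = 8.83 × 10^-5.
With Q = [Al³⁺]^2·[Sn²⁺]^3/[Sn⁴⁺]^3 and the known concentrations, [Sn²⁺]^3 in the numerator gives [Sn²⁺] = 0.19 M.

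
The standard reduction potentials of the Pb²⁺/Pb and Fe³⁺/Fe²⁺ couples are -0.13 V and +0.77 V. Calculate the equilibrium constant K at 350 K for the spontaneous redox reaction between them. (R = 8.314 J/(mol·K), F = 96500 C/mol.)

E°_cell = +0.77 − (-0.13) = 0.90 V, with n = 2 electrons transferred.
At equilibrium E = 0, so the Nernst equation gives ln K = nFE°/RT = (2)(96500)(0.90)/((8.314)(350)) = 59.69.
K = e^59.69 = 8.4 × 10^25.

8.4 × 10^25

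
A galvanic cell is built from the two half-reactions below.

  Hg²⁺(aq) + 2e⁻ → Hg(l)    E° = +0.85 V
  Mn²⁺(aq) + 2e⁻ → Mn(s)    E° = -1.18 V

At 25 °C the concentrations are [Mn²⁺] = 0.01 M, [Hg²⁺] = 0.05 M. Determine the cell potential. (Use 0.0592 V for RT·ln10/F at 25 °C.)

The Hg²⁺/Hg couple has the higher reduction potential and acts as the cathode, so E°_cell = +0.85 − (-1.18) = 2.03 V.
Balancing electrons gives n = 2; the reaction quotient is Q = [Mn²⁺]/[Hg²⁺] = 0.200.
At 25 °C, E = E° − (0.0592/n) log Q = 2.03 − (0.0592/2)(-0.699) = 2.030 + 0.021 = 2.051 V.

2.05 V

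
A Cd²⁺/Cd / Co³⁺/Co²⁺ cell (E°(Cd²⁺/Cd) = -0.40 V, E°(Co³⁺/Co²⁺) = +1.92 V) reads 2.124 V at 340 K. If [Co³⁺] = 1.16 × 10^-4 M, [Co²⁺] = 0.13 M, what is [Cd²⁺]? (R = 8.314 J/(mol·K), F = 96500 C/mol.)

From the Nernst equation, ln Q = nF(E° − E)/RT = 2×96500×(2.32 − 2.124)/(8.314×340) = 13.382, so Q = 6.48 × 10^5.
With Q = [Cd²⁺]·[Co²⁺]^2/[Co³⁺]^2 and the known concentrations, [Cd²⁺] in the numerator gives [Cd²⁺] = 0.52 M.

0.52 M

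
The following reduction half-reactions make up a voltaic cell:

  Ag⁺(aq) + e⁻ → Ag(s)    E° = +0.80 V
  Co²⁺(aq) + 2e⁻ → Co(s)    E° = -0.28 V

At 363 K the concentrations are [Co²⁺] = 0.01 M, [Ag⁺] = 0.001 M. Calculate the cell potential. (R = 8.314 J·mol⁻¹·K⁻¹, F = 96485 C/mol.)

0.936 V

The Ag⁺/Ag couple has the higher reduction potential and acts as the cathode, so E°_cell = +0.80 − (-0.28) = 1.08 V.
Balancing electrons gives n = 2; the reaction quotient is Q = [Co²⁺]/[Ag⁺]^2 = 1 × 10^4.
E = E° − (RT/nF) ln Q = 1.08 − (8.314×363)/(2×96485) × (9.210) = 1.080 − 0.144 = 0.936 V.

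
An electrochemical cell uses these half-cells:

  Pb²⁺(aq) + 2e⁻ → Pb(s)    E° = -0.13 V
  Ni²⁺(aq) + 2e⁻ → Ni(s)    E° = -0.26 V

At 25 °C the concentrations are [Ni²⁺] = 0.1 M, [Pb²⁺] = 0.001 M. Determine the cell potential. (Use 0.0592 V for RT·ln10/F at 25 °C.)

0.071 V

The Pb²⁺/Pb couple has the higher reduction potential and acts as the cathode, so E°_cell = -0.13 − (-0.26) = 0.13 V.
Balancing electrons gives n = 2; the reaction quotient is Q = [Ni²⁺]/[Pb²⁺] = 100.
At 25 °C, E = E° − (0.0592/n) log Q = 0.13 − (0.0592/2)(2.000) = 0.130 − 0.059 = 0.071 V.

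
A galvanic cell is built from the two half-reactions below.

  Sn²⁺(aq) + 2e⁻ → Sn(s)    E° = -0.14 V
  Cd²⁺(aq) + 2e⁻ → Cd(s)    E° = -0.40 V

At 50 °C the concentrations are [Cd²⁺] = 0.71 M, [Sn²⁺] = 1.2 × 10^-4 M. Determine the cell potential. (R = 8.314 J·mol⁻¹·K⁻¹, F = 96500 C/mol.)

0.139 V

The Sn²⁺/Sn couple has the higher reduction potential and acts as the cathode, so E°_cell = -0.14 − (-0.40) = 0.26 V.
Balancing electrons gives n = 2; the reaction quotient is Q = [Cd²⁺]/[Sn²⁺] = 5920.
E = E° − (RT/nF) ln Q = 0.26 − (8.314×323)/(2×96500) × (8.686) = 0.260 − 0.121 = 0.139 V.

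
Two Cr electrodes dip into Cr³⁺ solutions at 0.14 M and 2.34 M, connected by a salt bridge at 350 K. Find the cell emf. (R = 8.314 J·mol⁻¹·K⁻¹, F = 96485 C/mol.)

0.028 V

Both half-cells are Cr³⁺/Cr, so E°_cell = 0. The concentrated side is the cathode; the cell reaction moves Cr³⁺ from high to low concentration with n = 3.
Q = [Cr³⁺]_dilute/[Cr³⁺]_conc = 0.14/2.34 = 0.0598.
E = 0 − (RT/nF) ln Q = −((8.314×350)/(3×96485))(-2.816) = 0.0283 V.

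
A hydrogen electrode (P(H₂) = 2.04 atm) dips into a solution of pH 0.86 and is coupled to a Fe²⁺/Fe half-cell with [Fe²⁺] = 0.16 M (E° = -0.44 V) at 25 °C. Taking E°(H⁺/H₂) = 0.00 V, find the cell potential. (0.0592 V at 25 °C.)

The hydrogen couple is the cathode, so E°_cell = 0.44 V; n = 2.
[H⁺] = 10^(−0.86) = 0.14 M, and Q = [Fe²⁺]·P(H₂) / [H⁺]^2 = 17.1.
E = E° − (0.0592/2) log Q = 0.44 − (0.0592/2)(1.234) = 0.403 V.

0.40 V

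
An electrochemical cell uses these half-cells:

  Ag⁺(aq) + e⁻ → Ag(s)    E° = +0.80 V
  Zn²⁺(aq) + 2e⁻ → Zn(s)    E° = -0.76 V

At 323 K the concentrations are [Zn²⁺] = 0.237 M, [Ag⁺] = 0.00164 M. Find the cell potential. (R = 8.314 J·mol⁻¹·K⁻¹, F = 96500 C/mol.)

The Ag⁺/Ag couple has the higher reduction potential and acts as the cathode, so E°_cell = +0.80 − (-0.76) = 1.56 V.
Balancing electrons gives n = 2; the reaction quotient is Q = [Zn²⁺]/[Ag⁺]^2 = 8.81 × 10^4.
E = E° − (RT/nF) ln Q = 1.56 − (8.314×323)/(2×96500) × (11.386) = 1.560 − 0.158 = 1.402 V.

1.40 V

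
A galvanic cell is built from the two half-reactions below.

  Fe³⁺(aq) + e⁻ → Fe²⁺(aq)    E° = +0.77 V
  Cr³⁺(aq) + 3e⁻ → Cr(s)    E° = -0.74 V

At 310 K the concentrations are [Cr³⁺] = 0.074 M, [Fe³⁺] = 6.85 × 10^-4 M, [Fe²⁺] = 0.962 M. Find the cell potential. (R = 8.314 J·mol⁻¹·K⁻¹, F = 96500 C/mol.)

1.34 V

The Fe³⁺/Fe²⁺ couple has the higher reduction potential and acts as the cathode, so E°_cell = +0.77 − (-0.74) = 1.51 V.
Balancing electrons gives n = 3; the reaction quotient is Q = [Cr³⁺]·[Fe²⁺]^3/[Fe³⁺]^3 = 2.05 × 10^8.
E = E° − (RT/nF) ln Q = 1.51 − (8.314×310)/(3×96500) × (19.138) = 1.510 − 0.170 = 1.340 V.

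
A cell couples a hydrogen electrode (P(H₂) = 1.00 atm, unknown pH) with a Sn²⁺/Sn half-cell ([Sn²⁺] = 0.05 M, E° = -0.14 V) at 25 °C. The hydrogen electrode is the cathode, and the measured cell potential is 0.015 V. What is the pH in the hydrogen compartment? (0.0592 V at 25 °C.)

E°_cell = 0.14 V and n = 2.
log Q = n(E° − E)/0.0592 = 2×(0.14 − 0.015)/0.0592 = 4.223.
With Q = [Sn²⁺]·P(H₂) / [H⁺]^2, solving for [H⁺] gives log[H⁺] = -2.762, so pH = 2.76.

pH = 2.76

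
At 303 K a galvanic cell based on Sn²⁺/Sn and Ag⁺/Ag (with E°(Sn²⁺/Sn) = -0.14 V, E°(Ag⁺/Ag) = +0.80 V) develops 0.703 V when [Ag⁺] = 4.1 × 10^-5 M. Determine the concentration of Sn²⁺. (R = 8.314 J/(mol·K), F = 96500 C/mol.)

From the Nernst equation, ln Q = nF(E° − E)/RT = 2×96500×(0.94 − 0.703)/(8.314×303) = 18.157, so Q = 7.69 × 10^7.
With Q = [Sn²⁺]/[Ag⁺]^2 and the known concentrations, [Sn²⁺] in the numerator gives [Sn²⁺] = 0.13 M.

0.13 M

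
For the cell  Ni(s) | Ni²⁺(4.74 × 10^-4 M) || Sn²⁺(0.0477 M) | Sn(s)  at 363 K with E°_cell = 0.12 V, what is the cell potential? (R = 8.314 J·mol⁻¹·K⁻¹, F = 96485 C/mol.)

0.192 V

Balancing electrons gives n = 2; the reaction quotient is Q = [Ni²⁺]/[Sn²⁺] = 0.00994.
E = E° − (RT/nF) ln Q = 0.12 − (8.314×363)/(2×96485) × (-4.611) = 0.120 + 0.072 = 0.192 V.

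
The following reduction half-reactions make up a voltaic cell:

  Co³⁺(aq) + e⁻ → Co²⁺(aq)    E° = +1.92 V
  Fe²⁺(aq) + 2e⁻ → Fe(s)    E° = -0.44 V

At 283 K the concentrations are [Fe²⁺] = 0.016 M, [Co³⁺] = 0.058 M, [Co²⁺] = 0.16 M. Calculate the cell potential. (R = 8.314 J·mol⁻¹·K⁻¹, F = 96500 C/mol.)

2.39 V

The Co³⁺/Co²⁺ couple has the higher reduction potential and acts as the cathode, so E°_cell = +1.92 − (-0.44) = 2.36 V.
Balancing electrons gives n = 2; the reaction quotient is Q = [Fe²⁺]·[Co²⁺]^2/[Co³⁺]^2 = 0.122.
E = E° − (RT/nF) ln Q = 2.36 − (8.314×283)/(2×96500) × (-2.106) = 2.360 + 0.026 = 2.386 V.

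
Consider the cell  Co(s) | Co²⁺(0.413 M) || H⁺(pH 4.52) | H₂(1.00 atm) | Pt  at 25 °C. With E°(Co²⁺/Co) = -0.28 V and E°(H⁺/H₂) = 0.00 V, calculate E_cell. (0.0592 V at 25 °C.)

The hydrogen couple is the cathode, so E°_cell = 0.28 V; n = 2.
[H⁺] = 10^(−4.52) = 3 × 10^-5 M, and Q = [Co²⁺]·P(H₂) / [H⁺]^2 = 4.53 × 10^8.
E = E° − (0.0592/2) log Q = 0.28 − (0.0592/2)(8.656) = 0.024 V.

0.024 V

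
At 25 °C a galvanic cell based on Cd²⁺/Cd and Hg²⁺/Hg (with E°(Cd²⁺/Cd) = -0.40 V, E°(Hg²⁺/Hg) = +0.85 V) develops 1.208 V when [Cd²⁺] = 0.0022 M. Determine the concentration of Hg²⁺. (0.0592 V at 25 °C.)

8.4 × 10^-5 M

From the Nernst equation, log Q = n(E° − E)/0.0592 = 2(1.25 − 1.208)/0.0592 = 1.419, so Q = 26.2.
With Q = [Cd²⁺]/[Hg²⁺] and the known concentrations, [Hg²⁺] in the denominator gives [Hg²⁺] = 8.4 × 10^-5 M.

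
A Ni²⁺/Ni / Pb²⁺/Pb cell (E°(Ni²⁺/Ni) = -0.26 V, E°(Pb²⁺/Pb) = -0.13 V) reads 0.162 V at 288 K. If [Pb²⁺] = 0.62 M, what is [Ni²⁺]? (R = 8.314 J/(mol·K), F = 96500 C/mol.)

From the Nernst equation, ln Q = nF(E° − E)/RT = 2×96500×(0.13 − 0.162)/(8.314×288) = -2.579, so Q = 0.0758.
With Q = [Ni²⁺]/[Pb²⁺] and the known concentrations, [Ni²⁺] in the numerator gives [Ni²⁺] = 0.047 M.

0.047 M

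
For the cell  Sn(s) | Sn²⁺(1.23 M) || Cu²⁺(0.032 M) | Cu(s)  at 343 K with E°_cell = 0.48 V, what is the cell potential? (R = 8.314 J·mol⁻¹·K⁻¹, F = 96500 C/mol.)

Balancing electrons gives n = 2; the reaction quotient is Q = [Sn²⁺]/[Cu²⁺] = 38.4.
E = E° − (RT/nF) ln Q = 0.48 − (8.314×343)/(2×96500) × (3.649) = 0.480 − 0.054 = 0.426 V.

0.426 V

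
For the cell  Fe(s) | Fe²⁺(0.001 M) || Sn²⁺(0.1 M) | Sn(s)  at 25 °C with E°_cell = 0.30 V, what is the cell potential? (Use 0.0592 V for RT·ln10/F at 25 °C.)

0.359 V

Balancing electrons gives n = 2; the reaction quotient is Q = [Fe²⁺]/[Sn²⁺] = 0.0100.
At 25 °C, E = E° − (0.0592/n) log Q = 0.30 − (0.0592/2)(-2.000) = 0.300 + 0.059 = 0.359 V.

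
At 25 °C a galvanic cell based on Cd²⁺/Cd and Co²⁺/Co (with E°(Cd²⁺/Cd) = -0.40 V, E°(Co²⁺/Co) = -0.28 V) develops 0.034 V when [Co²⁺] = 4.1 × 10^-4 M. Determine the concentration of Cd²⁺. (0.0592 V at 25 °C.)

From the Nernst equation, log Q = n(E° − E)/0.0592 = 2(0.12 − 0.034)/0.0592 = 2.905, so Q = 804.
With Q = [Cd²⁺]/[Co²⁺] and the known concentrations, [Cd²⁺] in the numerator gives [Cd²⁺] = 0.33 M.

0.33 M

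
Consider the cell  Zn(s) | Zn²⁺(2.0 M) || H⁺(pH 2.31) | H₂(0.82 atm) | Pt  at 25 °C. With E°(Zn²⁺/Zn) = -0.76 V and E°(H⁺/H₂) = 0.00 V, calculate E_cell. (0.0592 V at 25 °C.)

0.62 V

The hydrogen couple is the cathode, so E°_cell = 0.76 V; n = 2.
[H⁺] = 10^(−2.31) = 0.0049 M, and Q = [Zn²⁺]·P(H₂) / [H⁺]^2 = 6.84 × 10^4.
E = E° − (0.0592/2) log Q = 0.76 − (0.0592/2)(4.835) = 0.617 V.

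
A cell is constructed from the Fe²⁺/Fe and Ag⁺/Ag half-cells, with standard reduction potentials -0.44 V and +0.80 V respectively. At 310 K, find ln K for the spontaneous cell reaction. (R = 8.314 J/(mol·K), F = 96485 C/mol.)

ln K = 92.8

E°_cell = +0.80 − (-0.44) = 1.24 V, with n = 2 electrons transferred.
At equilibrium E = 0, so the Nernst equation gives ln K = nFE°/RT = (2)(96485)(1.24)/((8.314)(310)) = 92.84.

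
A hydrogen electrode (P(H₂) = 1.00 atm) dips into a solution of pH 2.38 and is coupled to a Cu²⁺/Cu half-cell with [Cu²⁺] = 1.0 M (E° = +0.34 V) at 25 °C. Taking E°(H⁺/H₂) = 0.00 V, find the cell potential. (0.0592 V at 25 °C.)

0.48 V

The Cu²⁺/Cu couple is the cathode, so E°_cell = 0.34 V; n = 2.
[H⁺] = 10^(−2.38) = 0.0042 M, and Q = [H⁺]^2 / ([Cu²⁺]·P(H₂)) = 1.74 × 10^-5.
E = E° − (0.0592/2) log Q = 0.34 − (0.0592/2)(-4.760) = 0.481 V.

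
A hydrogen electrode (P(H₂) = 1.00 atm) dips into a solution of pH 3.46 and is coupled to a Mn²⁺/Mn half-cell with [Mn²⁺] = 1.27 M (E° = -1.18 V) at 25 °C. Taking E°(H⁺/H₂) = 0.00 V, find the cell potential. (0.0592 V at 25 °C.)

The hydrogen couple is the cathode, so E°_cell = 1.18 V; n = 2.
[H⁺] = 10^(−3.46) = 3.5 × 10^-4 M, and Q = [Mn²⁺]·P(H₂) / [H⁺]^2 = 1.06 × 10^7.
E = E° − (0.0592/2) log Q = 1.18 − (0.0592/2)(7.024) = 0.972 V.

0.97 V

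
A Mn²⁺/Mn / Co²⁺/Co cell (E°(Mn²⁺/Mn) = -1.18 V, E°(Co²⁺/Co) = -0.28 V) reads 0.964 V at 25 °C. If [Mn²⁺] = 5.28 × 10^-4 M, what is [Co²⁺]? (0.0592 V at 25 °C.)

From the Nernst equation, log Q = n(E° − E)/0.0592 = 2(0.90 − 0.964)/0.0592 = -2.162, so Q = 0.00688.
With Q = [Mn²⁺]/[Co²⁺] and the known concentrations, [Co²⁺] in the denominator gives [Co²⁺] = 0.077 M.

0.077 M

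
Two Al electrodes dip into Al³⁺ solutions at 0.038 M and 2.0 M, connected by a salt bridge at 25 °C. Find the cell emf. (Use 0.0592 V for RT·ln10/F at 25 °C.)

Both half-cells are Al³⁺/Al, so E°_cell = 0. The concentrated side is the cathode; the cell reaction moves Al³⁺ from high to low concentration with n = 3.
Q = [Al³⁺]_dilute/[Al³⁺]_conc = 0.038/2.0 = 0.0190.
E = 0 − (0.0592/3) log Q = −(0.0592/3)(-1.721) = 0.0340 V.

0.034 V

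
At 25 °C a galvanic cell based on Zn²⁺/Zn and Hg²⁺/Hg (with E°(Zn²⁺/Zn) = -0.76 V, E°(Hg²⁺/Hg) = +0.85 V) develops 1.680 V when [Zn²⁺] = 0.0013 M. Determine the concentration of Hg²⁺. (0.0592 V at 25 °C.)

From the Nernst equation, log Q = n(E° − E)/0.0592 = 2(1.61 − 1.680)/0.0592 = -2.365, so Q = 0.00432.
With Q = [Zn²⁺]/[Hg²⁺] and the known concentrations, [Hg²⁺] in the denominator gives [Hg²⁺] = 0.3 M.

0.3 M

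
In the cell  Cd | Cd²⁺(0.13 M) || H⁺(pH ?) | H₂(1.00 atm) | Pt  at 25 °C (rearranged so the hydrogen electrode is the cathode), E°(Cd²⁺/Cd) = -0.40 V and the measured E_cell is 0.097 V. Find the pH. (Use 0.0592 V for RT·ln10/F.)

pH = 5.56

E°_cell = 0.40 V and n = 2.
log Q = n(E° − E)/0.0592 = 2×(0.40 − 0.097)/0.0592 = 10.236.
With Q = [Cd²⁺]·P(H₂) / [H⁺]^2, solving for [H⁺] gives log[H⁺] = -5.561, so pH = 5.56.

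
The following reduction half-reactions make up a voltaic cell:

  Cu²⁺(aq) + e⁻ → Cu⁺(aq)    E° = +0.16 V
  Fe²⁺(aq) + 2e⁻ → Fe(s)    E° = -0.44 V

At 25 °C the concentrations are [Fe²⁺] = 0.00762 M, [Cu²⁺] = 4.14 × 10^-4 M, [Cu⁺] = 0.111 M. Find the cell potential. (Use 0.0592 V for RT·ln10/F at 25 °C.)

The Cu²⁺/Cu⁺ couple has the higher reduction potential and acts as the cathode, so E°_cell = +0.16 − (-0.44) = 0.60 V.
Balancing electrons gives n = 2; the reaction quotient is Q = [Fe²⁺]·[Cu⁺]^2/[Cu²⁺]^2 = 548.
At 25 °C, E = E° − (0.0592/n) log Q = 0.60 − (0.0592/2)(2.739) = 0.600 − 0.081 = 0.519 V.

0.519 V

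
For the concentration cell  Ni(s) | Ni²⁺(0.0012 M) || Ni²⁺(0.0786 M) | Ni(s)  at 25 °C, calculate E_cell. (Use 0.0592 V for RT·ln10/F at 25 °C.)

0.054 V

Both half-cells are Ni²⁺/Ni, so E°_cell = 0. The concentrated side is the cathode; the cell reaction moves Ni²⁺ from high to low concentration with n = 2.
Q = [Ni²⁺]_dilute/[Ni²⁺]_conc = 0.0012/0.0786 = 0.0153.
E = 0 − (0.0592/2) log Q = −(0.0592/2)(-1.816) = 0.0538 V.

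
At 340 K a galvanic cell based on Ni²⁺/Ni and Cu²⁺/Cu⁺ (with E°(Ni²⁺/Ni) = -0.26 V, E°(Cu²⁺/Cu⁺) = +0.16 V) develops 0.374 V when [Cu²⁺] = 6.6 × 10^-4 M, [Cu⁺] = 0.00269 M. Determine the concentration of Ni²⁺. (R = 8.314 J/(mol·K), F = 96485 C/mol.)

From the Nernst equation, ln Q = nF(E° − E)/RT = 2×96485×(0.42 − 0.374)/(8.314×340) = 3.140, so Q = 23.1.
With Q = [Ni²⁺]·[Cu⁺]^2/[Cu²⁺]^2 and the known concentrations, [Ni²⁺] in the numerator gives [Ni²⁺] = 1.4 M.

1.4 M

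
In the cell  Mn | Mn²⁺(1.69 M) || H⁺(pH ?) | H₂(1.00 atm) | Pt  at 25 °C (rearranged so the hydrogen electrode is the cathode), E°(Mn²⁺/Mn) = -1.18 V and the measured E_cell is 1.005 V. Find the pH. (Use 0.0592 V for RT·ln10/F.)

E°_cell = 1.18 V and n = 2.
log Q = n(E° − E)/0.0592 = 2×(1.18 − 1.005)/0.0592 = 5.912.
With Q = [Mn²⁺]·P(H₂) / [H⁺]^2, solving for [H⁺] gives log[H⁺] = -2.842, so pH = 2.84.

pH = 2.84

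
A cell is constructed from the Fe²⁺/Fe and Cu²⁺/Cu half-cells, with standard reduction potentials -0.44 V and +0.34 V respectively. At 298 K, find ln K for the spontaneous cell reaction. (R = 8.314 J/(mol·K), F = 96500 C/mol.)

ln K = 60.8

E°_cell = +0.34 − (-0.44) = 0.78 V, with n = 2 electrons transferred.
At equilibrium E = 0, so the Nernst equation gives ln K = nFE°/RT = (2)(96500)(0.78)/((8.314)(298)) = 60.76.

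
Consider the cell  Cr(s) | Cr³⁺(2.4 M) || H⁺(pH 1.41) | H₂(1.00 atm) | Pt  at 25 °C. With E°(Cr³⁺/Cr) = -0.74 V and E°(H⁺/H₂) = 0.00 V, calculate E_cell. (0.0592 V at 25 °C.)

0.65 V

The hydrogen couple is the cathode, so E°_cell = 0.74 V; n = 6.
[H⁺] = 10^(−1.41) = 0.039 M, and Q = [Cr³⁺]^2·P(H₂)^3 / [H⁺]^6 = 1.66 × 10^9.
E = E° − (0.0592/6) log Q = 0.74 − (0.0592/6)(9.220) = 0.649 V.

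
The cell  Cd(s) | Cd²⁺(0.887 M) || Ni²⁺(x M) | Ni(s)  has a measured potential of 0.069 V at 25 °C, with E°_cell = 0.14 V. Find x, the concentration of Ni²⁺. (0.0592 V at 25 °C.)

0.0035 M

From the Nernst equation, log Q = n(E° − E)/0.0592 = 2(0.14 − 0.069)/0.0592 = 2.399, so Q = 250.
With Q = [Cd²⁺]/[Ni²⁺] and the known concentrations, [Ni²⁺] in the denominator gives [Ni²⁺] = 0.0035 M.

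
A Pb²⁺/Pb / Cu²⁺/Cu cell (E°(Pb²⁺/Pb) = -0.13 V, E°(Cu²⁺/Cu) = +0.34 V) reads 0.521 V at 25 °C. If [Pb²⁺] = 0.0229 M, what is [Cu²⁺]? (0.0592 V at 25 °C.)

1.2 M

From the Nernst equation, log Q = n(E° − E)/0.0592 = 2(0.47 − 0.521)/0.0592 = -1.723, so Q = 0.0189.
With Q = [Pb²⁺]/[Cu²⁺] and the known concentrations, [Cu²⁺] in the denominator gives [Cu²⁺] = 1.2 M.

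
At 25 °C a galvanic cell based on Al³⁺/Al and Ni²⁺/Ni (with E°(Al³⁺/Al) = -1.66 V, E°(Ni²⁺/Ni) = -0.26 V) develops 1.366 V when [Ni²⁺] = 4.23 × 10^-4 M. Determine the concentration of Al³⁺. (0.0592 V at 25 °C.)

4.6 × 10^-4 M

From the Nernst equation, log Q = n(E° − E)/0.0592 = 6(1.40 − 1.366)/0.0592 = 3.446, so Q = 2790.
With Q = [Al³⁺]^2/[Ni²⁺]^3 and the known concentrations, [Al³⁺]^2 in the numerator gives [Al³⁺] = 4.6 × 10^-4 M.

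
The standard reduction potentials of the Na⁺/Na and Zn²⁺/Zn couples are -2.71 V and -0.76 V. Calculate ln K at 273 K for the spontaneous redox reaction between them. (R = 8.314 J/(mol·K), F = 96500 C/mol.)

ln K = 165.8

E°_cell = -0.76 − (-2.71) = 1.95 V, with n = 2 electrons transferred.
At equilibrium E = 0, so the Nernst equation gives ln K = nFE°/RT = (2)(96500)(1.95)/((8.314)(273)) = 165.81.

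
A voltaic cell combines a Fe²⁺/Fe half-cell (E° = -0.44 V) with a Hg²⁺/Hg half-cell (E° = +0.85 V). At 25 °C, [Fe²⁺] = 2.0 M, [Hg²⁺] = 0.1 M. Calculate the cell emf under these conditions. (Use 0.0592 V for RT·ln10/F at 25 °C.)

1.25 V

The Hg²⁺/Hg couple has the higher reduction potential and acts as the cathode, so E°_cell = +0.85 − (-0.44) = 1.29 V.
Balancing electrons gives n = 2; the reaction quotient is Q = [Fe²⁺]/[Hg²⁺] = 20.0.
At 25 °C, E = E° − (0.0592/n) log Q = 1.29 − (0.0592/2)(1.301) = 1.290 − 0.039 = 1.251 V.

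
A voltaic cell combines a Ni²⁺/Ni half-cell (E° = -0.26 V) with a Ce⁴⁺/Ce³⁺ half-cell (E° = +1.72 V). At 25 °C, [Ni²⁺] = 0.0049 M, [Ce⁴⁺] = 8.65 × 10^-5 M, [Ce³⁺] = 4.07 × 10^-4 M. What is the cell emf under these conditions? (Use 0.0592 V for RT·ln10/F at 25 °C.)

The Ce⁴⁺/Ce³⁺ couple has the higher reduction potential and acts as the cathode, so E°_cell = +1.72 − (-0.26) = 1.98 V.
Balancing electrons gives n = 2; the reaction quotient is Q = [Ni²⁺]·[Ce³⁺]^2/[Ce⁴⁺]^2 = 0.108.
At 25 °C, E = E° − (0.0592/n) log Q = 1.98 − (0.0592/2)(-0.965) = 1.980 + 0.029 = 2.009 V.

2.01 V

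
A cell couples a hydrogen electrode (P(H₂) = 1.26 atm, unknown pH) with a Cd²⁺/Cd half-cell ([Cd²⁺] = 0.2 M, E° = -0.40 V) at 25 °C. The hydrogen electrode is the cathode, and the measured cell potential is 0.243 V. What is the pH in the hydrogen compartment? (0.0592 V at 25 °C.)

E°_cell = 0.40 V and n = 2.
log Q = n(E° − E)/0.0592 = 2×(0.40 − 0.243)/0.0592 = 5.304.
With Q = [Cd²⁺]·P(H₂) / [H⁺]^2, solving for [H⁺] gives log[H⁺] = -2.951, so pH = 2.95.

pH = 2.95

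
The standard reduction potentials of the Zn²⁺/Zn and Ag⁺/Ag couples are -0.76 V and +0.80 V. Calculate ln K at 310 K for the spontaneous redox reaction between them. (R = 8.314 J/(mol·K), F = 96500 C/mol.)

ln K = 116.8

E°_cell = +0.80 − (-0.76) = 1.56 V, with n = 2 electrons transferred.
At equilibrium E = 0, so the Nernst equation gives ln K = nFE°/RT = (2)(96500)(1.56)/((8.314)(310)) = 116.82.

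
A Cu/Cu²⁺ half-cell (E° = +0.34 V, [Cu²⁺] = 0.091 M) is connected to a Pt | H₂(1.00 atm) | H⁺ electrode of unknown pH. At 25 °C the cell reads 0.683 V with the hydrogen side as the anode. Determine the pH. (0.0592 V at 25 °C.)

pH = 6.31

E°_cell = 0.34 V and n = 2.
log Q = n(E° − E)/0.0592 = 2×(0.34 − 0.683)/0.0592 = -11.588.
With Q = [H⁺]^2 / ([Cu²⁺]·P(H₂)), solving for [H⁺] gives log[H⁺] = -6.314, so pH = 6.31.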